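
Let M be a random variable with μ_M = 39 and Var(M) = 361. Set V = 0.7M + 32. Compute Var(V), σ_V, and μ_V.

V = 0.7M + 32 is linear with a = 0.7, b = 32.
Var(V) = a²·Var(M) = 0.7²·361 = 176.89 (the additive constant 32 does not affect variance).
σ_M = √361 = 19.
σ_V = |a|·σ_M = |0.7|·19 = 13.3.
μ_V = a·μ_M + b = 0.7·39 + 32 = 59.3.

Var(V) = 176.89, σ_V = 13.3, μ_V = 59.3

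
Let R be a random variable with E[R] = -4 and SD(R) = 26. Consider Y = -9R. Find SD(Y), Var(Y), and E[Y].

SD(Y) = 234, Var(Y) = 54756, E[Y] = 36

Y = -9R is linear with a = -9, b = 0.
SD(Y) = |a|·SD(R) = |-9|·26 = 234.
Var(R) = 26² = 676.
Var(Y) = a²·Var(R) = (-9)²·676 = 54756.
E[Y] = a·E[R] + b = (-9)·(-4) = 36.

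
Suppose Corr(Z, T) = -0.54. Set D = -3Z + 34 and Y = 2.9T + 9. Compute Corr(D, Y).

Corr(D, Y) = 0.54

Linear rescalings preserve |correlation|; the slopes -3 and 2.9 have opposite signs, so the correlation flips sign: Corr(D, Y) = −Corr(Z, T) = 0.54.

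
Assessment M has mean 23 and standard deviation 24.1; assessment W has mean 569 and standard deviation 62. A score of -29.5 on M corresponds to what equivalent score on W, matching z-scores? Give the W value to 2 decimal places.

W = 433.94

z = (-29.5 − 23)/24.1 ≈ -2.1784.
W = 569 + z·62 = 569 + (-29.5 − 23)·62/24.1 ≈ 433.94.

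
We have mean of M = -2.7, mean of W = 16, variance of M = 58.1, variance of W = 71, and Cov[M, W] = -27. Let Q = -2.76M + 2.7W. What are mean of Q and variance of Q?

mean of Q = (-2.76)·mean of M + 2.7·mean of W = (-2.76)·(-2.7) + 2.7·16 = 50.652.
variance of Q = a²·variance of M + b²·variance of W + 2ab·Cov[M, W] with a = -2.76, b = 2.7.
= (-2.76)²·58.1 + 2.7²·71 + 2·(-2.76)·2.7·(-27)
= 442.58256 + 517.59 + 402.408 = 1362.58056.

mean of Q = 50.652, variance of Q = 1362.58056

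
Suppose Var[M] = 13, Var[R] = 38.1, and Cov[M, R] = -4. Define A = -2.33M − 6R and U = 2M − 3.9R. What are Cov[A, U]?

Cov[A, U] = 842.612

By bilinearity, Cov[A, U] = ac·Var[M] + bd·Var[R] + (ad+bc)·Cov[M, R], with a=-2.33, b=-6, c=2, d=-3.9.
ac·Var[M] = (-2.33)·2·13 = -60.58
bd·Var[R] = (-6)·(-3.9)·38.1 = 891.54
(ad+bc)·Cov[M, R] = (-2.913)·(-4) = 11.652
Cov[A, U] = -60.58 + 891.54 + 11.652 = 842.612.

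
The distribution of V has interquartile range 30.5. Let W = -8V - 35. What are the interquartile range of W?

Under W = aV + b, IQR(W) = |a|·IQR(V) = |-8|·30.5 = 244 (shifts cancel; spread scales by |a|).

IQR(W) = 244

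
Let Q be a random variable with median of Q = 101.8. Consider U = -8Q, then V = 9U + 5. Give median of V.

median of V = -7324.6

median of U = (-8)·101.8 = -814.4.
median of V = 9·(-814.4) + 5 = -7324.6.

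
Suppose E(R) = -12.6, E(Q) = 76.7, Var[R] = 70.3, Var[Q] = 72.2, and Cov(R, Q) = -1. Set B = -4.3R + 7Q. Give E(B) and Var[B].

E(B) = (-4.3)·E(R) + 7·E(Q) = (-4.3)·(-12.6) + 7·76.7 = 591.08.
Var[B] = a²·Var[R] + b²·Var[Q] + 2ab·Cov(R, Q) with a = -4.3, b = 7.
= (-4.3)²·70.3 + 7²·72.2 + 2·(-4.3)·7·(-1)
= 1299.847 + 3537.8 + 60.2 = 4897.847.

E(B) = 591.08, Var[B] = 4897.847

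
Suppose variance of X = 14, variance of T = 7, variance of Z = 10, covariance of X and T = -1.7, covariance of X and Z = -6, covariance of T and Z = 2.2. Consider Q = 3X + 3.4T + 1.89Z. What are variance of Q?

variance of Q = a²·variance of X + b²·variance of T + c²·variance of Z + 2ab·covariance of X and T + 2ac·covariance of X and Z + 2bc·covariance of T and Z, with a = 3, b = 3.4, c = 1.89.
= 126 + 80.92 + 35.721 + (-34.68) + (-68.04) + 28.2744
= 168.1954.

variance of Q = 168.1954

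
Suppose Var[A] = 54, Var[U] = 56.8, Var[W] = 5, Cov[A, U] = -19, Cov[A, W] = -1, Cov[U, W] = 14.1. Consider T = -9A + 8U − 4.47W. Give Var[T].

Var[T] = 9756.2125

Var[T] = a²·Var[A] + b²·Var[U] + c²·Var[W] + 2ab·Cov[A, U] + 2ac·Cov[A, W] + 2bc·Cov[U, W], with a = -9, b = 8, c = -4.47.
= 4374 + 3635.2 + 99.9045 + 2736 + (-80.46) + (-1008.432)
= 9756.2125.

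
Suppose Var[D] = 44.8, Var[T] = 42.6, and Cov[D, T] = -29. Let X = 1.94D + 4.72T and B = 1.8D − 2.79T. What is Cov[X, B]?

Cov[X, B] = -493.96788

By bilinearity, Cov[X, B] = ac·Var[D] + bd·Var[T] + (ad+bc)·Cov[D, T], with a=1.94, b=4.72, c=1.8, d=-2.79.
ac·Var[D] = 1.94·1.8·44.8 = 156.4416
bd·Var[T] = 4.72·(-2.79)·42.6 = -560.99088
(ad+bc)·Cov[D, T] = (3.0834)·(-29) = -89.4186
Cov[X, B] = 156.4416 + (-560.99088) + (-89.4186) = -493.96788.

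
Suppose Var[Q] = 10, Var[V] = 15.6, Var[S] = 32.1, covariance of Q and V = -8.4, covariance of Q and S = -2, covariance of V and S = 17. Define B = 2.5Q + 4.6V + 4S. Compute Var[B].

Var[B] = a²·Var[Q] + b²·Var[V] + c²·Var[S] + 2ab·covariance of Q and V + 2ac·covariance of Q and S + 2bc·covariance of V and S, with a = 2.5, b = 4.6, c = 4.
= 62.5 + 330.096 + 513.6 + (-193.2) + (-40) + 625.6
= 1298.596.

Var[B] = 1298.596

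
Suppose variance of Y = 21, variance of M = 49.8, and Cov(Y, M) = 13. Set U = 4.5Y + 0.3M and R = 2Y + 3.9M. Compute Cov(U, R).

By bilinearity, Cov(U, R) = ac·variance of Y + bd·variance of M + (ad+bc)·Cov(Y, M), with a=4.5, b=0.3, c=2, d=3.9.
ac·variance of Y = 4.5·2·21 = 189
bd·variance of M = 0.3·3.9·49.8 = 58.266
(ad+bc)·Cov(Y, M) = (18.15)·13 = 235.95
Cov(U, R) = 189 + 58.266 + 235.95 = 483.216.

Cov(U, R) = 483.216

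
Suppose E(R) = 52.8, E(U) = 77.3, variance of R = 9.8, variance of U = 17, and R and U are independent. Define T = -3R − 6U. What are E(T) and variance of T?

E(T) = (-3)·E(R) + (-6)·E(U) = (-3)·52.8 + (-6)·77.3 = -622.2.
variance of T = a²·variance of R + b²·variance of U + 2ab·covariance of R and U with a = -3, b = -6.
Independence gives covariance of R and U = 0.
= (-3)²·9.8 + (-6)²·17 + 2·(-3)·(-6)·0
= 88.2 + 612 + 0 = 700.2.

E(T) = -622.2, variance of T = 700.2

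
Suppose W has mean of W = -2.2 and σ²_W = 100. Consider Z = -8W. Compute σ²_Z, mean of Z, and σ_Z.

σ²_Z = 6400, mean of Z = 17.6, σ_Z = 80

Z = -8W is linear with a = -8, b = 0.
σ²_Z = a²·σ²_W = (-8)²·100 = 6400.
mean of Z = a·mean of W + b = (-8)·(-2.2) = 17.6.
σ_W = √100 = 10.
σ_Z = |a|·σ_W = |-8|·10 = 80.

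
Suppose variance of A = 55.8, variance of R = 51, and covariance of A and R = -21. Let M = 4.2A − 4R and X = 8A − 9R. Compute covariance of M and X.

By bilinearity, covariance of M and X = ac·variance of A + bd·variance of R + (ad+bc)·covariance of A and R, with a=4.2, b=-4, c=8, d=-9.
ac·variance of A = 4.2·8·55.8 = 1874.88
bd·variance of R = (-4)·(-9)·51 = 1836
(ad+bc)·covariance of A and R = (-69.8)·(-21) = 1465.8
covariance of M and X = 1874.88 + 1836 + 1465.8 = 5176.68.

covariance of M and X = 5176.68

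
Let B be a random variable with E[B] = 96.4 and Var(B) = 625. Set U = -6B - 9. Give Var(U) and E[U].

Var(U) = 22500, E[U] = -587.4

U = -6B - 9 is linear with a = -6, b = -9.
Var(U) = a²·Var(B) = (-6)²·625 = 22500 (the additive constant -9 does not affect variance).
E[U] = a·E[B] + b = (-6)·96.4 + (-9) = -587.4.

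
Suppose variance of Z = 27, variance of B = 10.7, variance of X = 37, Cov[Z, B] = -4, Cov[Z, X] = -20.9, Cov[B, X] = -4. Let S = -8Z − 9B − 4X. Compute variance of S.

variance of S = 985.1

variance of S = a²·variance of Z + b²·variance of B + c²·variance of X + 2ab·Cov[Z, B] + 2ac·Cov[Z, X] + 2bc·Cov[B, X], with a = -8, b = -9, c = -4.
= 1728 + 866.7 + 592 + (-576) + (-1337.6) + (-288)
= 985.1.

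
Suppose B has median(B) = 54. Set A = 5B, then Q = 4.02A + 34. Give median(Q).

median(A) = 5·54 = 270.
median(Q) = 4.02·270 + 34 = 1119.4.

median(Q) = 1119.4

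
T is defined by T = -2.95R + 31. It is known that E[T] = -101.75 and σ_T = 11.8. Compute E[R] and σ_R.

E[R] = 45, σ_R = 4

From T = -2.95R + 31: E[T] = a·E[R] + b, so E[R] = (E[T] − b)/a = (-101.75 − 31)/(-2.95) = 45.
σ_T = |a|·σ_R, so σ_R = 11.8/|-2.95| = 4.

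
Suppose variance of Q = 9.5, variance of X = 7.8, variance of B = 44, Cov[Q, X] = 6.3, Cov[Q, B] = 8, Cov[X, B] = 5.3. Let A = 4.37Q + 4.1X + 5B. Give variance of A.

variance of A = 2205.19275

variance of A = a²·variance of Q + b²·variance of X + c²·variance of B + 2ab·Cov[Q, X] + 2ac·Cov[Q, B] + 2bc·Cov[X, B], with a = 4.37, b = 4.1, c = 5.
= 181.42055 + 131.118 + 1100 + 225.7542 + 349.6 + 217.3
= 2205.19275.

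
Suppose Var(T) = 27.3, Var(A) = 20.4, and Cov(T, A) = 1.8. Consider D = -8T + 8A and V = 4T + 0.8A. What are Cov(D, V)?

By bilinearity, Cov(D, V) = ac·Var(T) + bd·Var(A) + (ad+bc)·Cov(T, A), with a=-8, b=8, c=4, d=0.8.
ac·Var(T) = (-8)·4·27.3 = -873.6
bd·Var(A) = 8·0.8·20.4 = 130.56
(ad+bc)·Cov(T, A) = (25.6)·1.8 = 46.08
Cov(D, V) = -873.6 + 130.56 + 46.08 = -696.96.

Cov(D, V) = -696.96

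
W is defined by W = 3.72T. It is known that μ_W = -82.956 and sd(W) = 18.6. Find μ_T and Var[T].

μ_T = -22.3, Var[T] = 25

From W = 3.72T: μ_W = a·μ_T + b, so μ_T = (μ_W − b)/a = (-82.956 − 0)/3.72 = -22.3.
Var[W] = 18.6² = 345.96.
Var[W] = a²·Var[T], so Var[T] = 345.96/3.72² = 25.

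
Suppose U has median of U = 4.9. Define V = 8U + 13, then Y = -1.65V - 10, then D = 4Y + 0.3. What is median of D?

median of V = 8·4.9 + 13 = 52.2.
median of Y = (-1.65)·52.2 + (-10) = -96.13.
median of D = 4·(-96.13) + 0.3 = -384.22.

median of D = -384.22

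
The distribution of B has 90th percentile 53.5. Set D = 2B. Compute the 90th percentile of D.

90th percentile of D = 107

Since a = 2 > 0 the transformation is increasing, so the 90th percentile of D = a·(P_{90} of B) + b = 2·53.5 = 107.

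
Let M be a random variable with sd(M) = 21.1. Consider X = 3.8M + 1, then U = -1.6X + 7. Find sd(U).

sd(U) = 128.288

sd(X) = |3.8|·21.1 = 80.18.
sd(U) = |-1.6|·80.18 = 128.288.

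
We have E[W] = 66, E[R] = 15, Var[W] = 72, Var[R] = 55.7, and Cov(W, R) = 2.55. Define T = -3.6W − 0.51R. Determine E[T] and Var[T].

E[T] = (-3.6)·E[W] + (-0.51)·E[R] = (-3.6)·66 + (-0.51)·15 = -245.25.
Var[T] = a²·Var[W] + b²·Var[R] + 2ab·Cov(W, R) with a = -3.6, b = -0.51.
= (-3.6)²·72 + (-0.51)²·55.7 + 2·(-3.6)·(-0.51)·2.55
= 933.12 + 14.48757 + 9.3636 = 956.97117.

E[T] = -245.25, Var[T] = 956.97117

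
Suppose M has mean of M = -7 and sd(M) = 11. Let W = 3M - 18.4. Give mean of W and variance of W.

W = 3M - 18.4 is linear with a = 3, b = -18.4.
mean of W = a·mean of M + b = 3·(-7) + (-18.4) = -39.4.
variance of M = 11² = 121.
variance of W = a²·variance of M = 3²·121 = 1089 (the additive constant -18.4 does not affect variance).

mean of W = -39.4, variance of W = 1089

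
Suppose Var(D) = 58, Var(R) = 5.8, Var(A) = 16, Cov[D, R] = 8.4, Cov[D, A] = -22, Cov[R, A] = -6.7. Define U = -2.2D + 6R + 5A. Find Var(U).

Var(U) = 749.76

Var(U) = a²·Var(D) + b²·Var(R) + c²·Var(A) + 2ab·Cov[D, R] + 2ac·Cov[D, A] + 2bc·Cov[R, A], with a = -2.2, b = 6, c = 5.
= 280.72 + 208.8 + 400 + (-221.76) + 484 + (-402)
= 749.76.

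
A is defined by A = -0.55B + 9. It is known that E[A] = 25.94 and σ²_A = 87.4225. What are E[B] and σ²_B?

From A = -0.55B + 9: E[A] = a·E[B] + b, so E[B] = (E[A] − b)/a = (25.94 − 9)/(-0.55) = -30.8.
σ²_A = a²·σ²_B, so σ²_B = 87.4225/(-0.55)² = 289.

E[B] = -30.8, σ²_B = 289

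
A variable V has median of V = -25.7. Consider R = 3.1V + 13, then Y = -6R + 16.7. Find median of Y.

median of Y = 416.72

median of R = 3.1·(-25.7) + 13 = -66.67.
median of Y = (-6)·(-66.67) + 16.7 = 416.72.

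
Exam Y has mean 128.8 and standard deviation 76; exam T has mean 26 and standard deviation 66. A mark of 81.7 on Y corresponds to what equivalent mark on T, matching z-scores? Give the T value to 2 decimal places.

T = -14.90

z = (81.7 − 128.8)/76 ≈ -0.6197.
T = 26 + z·66 = 26 + (81.7 − 128.8)·66/76 ≈ -14.90.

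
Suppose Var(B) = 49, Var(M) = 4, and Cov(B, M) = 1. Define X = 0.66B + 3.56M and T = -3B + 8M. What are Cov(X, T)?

By bilinearity, Cov(X, T) = ac·Var(B) + bd·Var(M) + (ad+bc)·Cov(B, M), with a=0.66, b=3.56, c=-3, d=8.
ac·Var(B) = 0.66·(-3)·49 = -97.02
bd·Var(M) = 3.56·8·4 = 113.92
(ad+bc)·Cov(B, M) = (-5.4)·1 = -5.4
Cov(X, T) = -97.02 + 113.92 + (-5.4) = 11.5.

Cov(X, T) = 11.5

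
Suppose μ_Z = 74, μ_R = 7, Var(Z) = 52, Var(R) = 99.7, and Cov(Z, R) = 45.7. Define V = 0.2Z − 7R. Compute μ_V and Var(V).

μ_V = 0.2·μ_Z + (-7)·μ_R = 0.2·74 + (-7)·7 = -34.2.
Var(V) = a²·Var(Z) + b²·Var(R) + 2ab·Cov(Z, R) with a = 0.2, b = -7.
= 0.2²·52 + (-7)²·99.7 + 2·0.2·(-7)·45.7
= 2.08 + 4885.3 + (-127.96) = 4759.42.

μ_V = -34.2, Var(V) = 4759.42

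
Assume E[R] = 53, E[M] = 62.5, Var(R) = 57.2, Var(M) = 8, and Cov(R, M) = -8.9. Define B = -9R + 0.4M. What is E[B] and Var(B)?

E[B] = -452, Var(B) = 4698.56

E[B] = (-9)·E[R] + 0.4·E[M] = (-9)·53 + 0.4·62.5 = -452.
Var(B) = a²·Var(R) + b²·Var(M) + 2ab·Cov(R, M) with a = -9, b = 0.4.
= (-9)²·57.2 + 0.4²·8 + 2·(-9)·0.4·(-8.9)
= 4633.2 + 1.28 + 64.08 = 4698.56.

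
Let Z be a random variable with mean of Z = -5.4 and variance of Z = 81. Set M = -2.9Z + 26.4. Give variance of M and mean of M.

variance of M = 681.21, mean of M = 42.06

M = -2.9Z + 26.4 is linear with a = -2.9, b = 26.4.
variance of M = a²·variance of Z = (-2.9)²·81 = 681.21 (the additive constant 26.4 does not affect variance).
mean of M = a·mean of Z + b = (-2.9)·(-5.4) + 26.4 = 42.06.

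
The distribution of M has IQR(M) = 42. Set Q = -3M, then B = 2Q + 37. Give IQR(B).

IQR(B) = 252

IQR(Q) = |-3|·42 = 126.
IQR(B) = |2|·126 = 252.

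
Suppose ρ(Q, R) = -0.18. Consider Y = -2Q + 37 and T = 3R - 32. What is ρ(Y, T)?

ρ(Y, T) = 0.18

Linear rescalings preserve |correlation|; the slopes -2 and 3 have opposite signs, so the correlation flips sign: ρ(Y, T) = −ρ(Q, R) = 0.18.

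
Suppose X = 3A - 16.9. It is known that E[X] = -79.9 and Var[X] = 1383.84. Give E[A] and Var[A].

E[A] = -21, Var[A] = 153.76

From X = 3A - 16.9: E[X] = a·E[A] + b, so E[A] = (E[X] − b)/a = (-79.9 − (-16.9))/3 = -21.
Var[X] = a²·Var[A], so Var[A] = 1383.84/3² = 153.76.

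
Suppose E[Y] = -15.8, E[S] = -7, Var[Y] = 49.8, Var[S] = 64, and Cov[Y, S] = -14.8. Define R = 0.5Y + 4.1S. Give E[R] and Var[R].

E[R] = 0.5·E[Y] + 4.1·E[S] = 0.5·(-15.8) + 4.1·(-7) = -36.6.
Var[R] = a²·Var[Y] + b²·Var[S] + 2ab·Cov[Y, S] with a = 0.5, b = 4.1.
= 0.5²·49.8 + 4.1²·64 + 2·0.5·4.1·(-14.8)
= 12.45 + 1075.84 + (-60.68) = 1027.61.

E[R] = -36.6, Var[R] = 1027.61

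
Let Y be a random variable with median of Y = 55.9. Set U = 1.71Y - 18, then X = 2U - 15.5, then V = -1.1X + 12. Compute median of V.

median of V = -141.6458

median of U = 1.71·55.9 + (-18) = 77.589.
median of X = 2·77.589 + (-15.5) = 139.678.
median of V = (-1.1)·139.678 + 12 = -141.6458.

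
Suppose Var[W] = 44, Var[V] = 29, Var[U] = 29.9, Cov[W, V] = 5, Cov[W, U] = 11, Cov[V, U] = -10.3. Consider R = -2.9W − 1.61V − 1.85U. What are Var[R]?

Var[R] = 650.90655

Var[R] = a²·Var[W] + b²·Var[V] + c²·Var[U] + 2ab·Cov[W, V] + 2ac·Cov[W, U] + 2bc·Cov[V, U], with a = -2.9, b = -1.61, c = -1.85.
= 370.04 + 75.1709 + 102.33275 + 46.69 + 118.03 + (-61.3571)
= 650.90655.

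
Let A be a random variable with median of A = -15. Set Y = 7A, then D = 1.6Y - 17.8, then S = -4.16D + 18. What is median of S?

median of S = 790.928

median of Y = 7·(-15) = -105.
median of D = 1.6·(-105) + (-17.8) = -185.8.
median of S = (-4.16)·(-185.8) + 18 = 790.928.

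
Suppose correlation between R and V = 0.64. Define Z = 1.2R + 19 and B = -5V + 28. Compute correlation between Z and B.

correlation between Z and B = -0.64

Linear rescalings preserve |correlation|; the slopes 1.2 and -5 have opposite signs, so the correlation flips sign: correlation between Z and B = −correlation between R and V = -0.64.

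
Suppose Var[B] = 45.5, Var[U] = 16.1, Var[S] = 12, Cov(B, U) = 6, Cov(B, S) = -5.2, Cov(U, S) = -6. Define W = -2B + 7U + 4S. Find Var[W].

Var[W] = 742.1

Var[W] = a²·Var[B] + b²·Var[U] + c²·Var[S] + 2ab·Cov(B, U) + 2ac·Cov(B, S) + 2bc·Cov(U, S), with a = -2, b = 7, c = 4.
= 182 + 788.9 + 192 + (-168) + 83.2 + (-336)
= 742.1.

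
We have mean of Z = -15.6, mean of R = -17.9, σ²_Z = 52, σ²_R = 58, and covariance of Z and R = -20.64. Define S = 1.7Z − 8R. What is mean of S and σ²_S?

mean of S = 1.7·mean of Z + (-8)·mean of R = 1.7·(-15.6) + (-8)·(-17.9) = 116.68.
σ²_S = a²·σ²_Z + b²·σ²_R + 2ab·covariance of Z and R with a = 1.7, b = -8.
= 1.7²·52 + (-8)²·58 + 2·1.7·(-8)·(-20.64)
= 150.28 + 3712 + 561.408 = 4423.688.

mean of S = 116.68, σ²_S = 4423.688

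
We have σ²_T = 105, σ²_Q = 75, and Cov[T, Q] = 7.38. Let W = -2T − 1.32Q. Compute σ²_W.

σ²_W = a²·σ²_T + b²·σ²_Q + 2ab·Cov[T, Q] with a = -2, b = -1.32.
= (-2)²·105 + (-1.32)²·75 + 2·(-2)·(-1.32)·7.38
= 420 + 130.68 + 38.9664 = 589.6464.

σ²_W = 589.6464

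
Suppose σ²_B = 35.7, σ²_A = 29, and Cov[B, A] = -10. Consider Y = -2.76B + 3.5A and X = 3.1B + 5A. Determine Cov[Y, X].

By bilinearity, Cov[Y, X] = ac·σ²_B + bd·σ²_A + (ad+bc)·Cov[B, A], with a=-2.76, b=3.5, c=3.1, d=5.
ac·σ²_B = (-2.76)·3.1·35.7 = -305.4492
bd·σ²_A = 3.5·5·29 = 507.5
(ad+bc)·Cov[B, A] = (-2.95)·(-10) = 29.5
Cov[Y, X] = -305.4492 + 507.5 + 29.5 = 231.5508.

Cov[Y, X] = 231.5508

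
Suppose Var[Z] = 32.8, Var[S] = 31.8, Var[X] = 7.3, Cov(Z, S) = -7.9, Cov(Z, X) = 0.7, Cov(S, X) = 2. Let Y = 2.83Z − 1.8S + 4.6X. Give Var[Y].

Var[Y] = a²·Var[Z] + b²·Var[S] + c²·Var[X] + 2ab·Cov(Z, S) + 2ac·Cov(Z, X) + 2bc·Cov(S, X), with a = 2.83, b = -1.8, c = 4.6.
= 262.69192 + 103.032 + 154.468 + 80.4852 + 18.2252 + (-33.12)
= 585.78232.

Var[Y] = 585.78232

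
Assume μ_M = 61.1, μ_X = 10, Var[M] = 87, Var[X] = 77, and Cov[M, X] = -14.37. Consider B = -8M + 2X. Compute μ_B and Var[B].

μ_B = -468.8, Var[B] = 6335.84

μ_B = (-8)·μ_M + 2·μ_X = (-8)·61.1 + 2·10 = -468.8.
Var[B] = a²·Var[M] + b²·Var[X] + 2ab·Cov[M, X] with a = -8, b = 2.
= (-8)²·87 + 2²·77 + 2·(-8)·2·(-14.37)
= 5568 + 308 + 459.84 = 6335.84.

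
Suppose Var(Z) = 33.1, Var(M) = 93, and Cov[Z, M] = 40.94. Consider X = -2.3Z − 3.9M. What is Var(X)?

Var(X) = 2324.0926

Var(X) = a²·Var(Z) + b²·Var(M) + 2ab·Cov[Z, M] with a = -2.3, b = -3.9.
= (-2.3)²·33.1 + (-3.9)²·93 + 2·(-2.3)·(-3.9)·40.94
= 175.099 + 1414.53 + 734.4636 = 2324.0926.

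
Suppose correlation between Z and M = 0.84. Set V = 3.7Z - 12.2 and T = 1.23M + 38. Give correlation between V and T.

Linear rescalings preserve correlation up to sign; here the slopes 3.7 and 1.23 have the same sign, so correlation between V and T = correlation between Z and M = 0.84.

correlation between V and T = 0.84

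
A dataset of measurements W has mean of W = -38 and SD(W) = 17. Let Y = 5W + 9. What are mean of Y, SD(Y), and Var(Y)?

mean of Y = -181, SD(Y) = 85, Var(Y) = 7225

Y = 5W + 9 is linear with a = 5, b = 9.
mean of Y = a·mean of W + b = 5·(-38) + 9 = -181.
SD(Y) = |a|·SD(W) = |5|·17 = 85.
Var(W) = 17² = 289.
Var(Y) = a²·Var(W) = 5²·289 = 7225 (the additive constant 9 does not affect variance).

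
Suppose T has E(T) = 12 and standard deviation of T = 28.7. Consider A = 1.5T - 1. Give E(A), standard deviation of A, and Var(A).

A = 1.5T - 1 is linear with a = 1.5, b = -1.
E(A) = a·E(T) + b = 1.5·12 + (-1) = 17.
standard deviation of A = |a|·standard deviation of T = |1.5|·28.7 = 43.05.
Var(T) = 28.7² = 823.69.
Var(A) = a²·Var(T) = 1.5²·823.69 = 1853.3025 (the additive constant -1 does not affect variance).

E(A) = 17, standard deviation of A = 43.05, Var(A) = 1853.3025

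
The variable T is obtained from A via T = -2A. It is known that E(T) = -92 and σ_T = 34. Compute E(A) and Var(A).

E(A) = 46, Var(A) = 289

From T = -2A: E(T) = a·E(A) + b, so E(A) = (E(T) − b)/a = (-92 − 0)/(-2) = 46.
Var(T) = 34² = 1156.
Var(T) = a²·Var(A), so Var(A) = 1156/(-2)² = 289.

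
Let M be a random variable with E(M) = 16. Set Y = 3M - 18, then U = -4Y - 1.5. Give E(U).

E(U) = -121.5

E(Y) = 3·16 + (-18) = 30.
E(U) = (-4)·30 + (-1.5) = -121.5.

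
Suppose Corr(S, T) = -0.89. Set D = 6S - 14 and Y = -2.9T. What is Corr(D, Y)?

Linear rescalings preserve |correlation|; the slopes 6 and -2.9 have opposite signs, so the correlation flips sign: Corr(D, Y) = −Corr(S, T) = 0.89.

Corr(D, Y) = 0.89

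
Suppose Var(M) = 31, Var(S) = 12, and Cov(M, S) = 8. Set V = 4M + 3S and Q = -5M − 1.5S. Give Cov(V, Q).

Cov(V, Q) = -842

By bilinearity, Cov(V, Q) = ac·Var(M) + bd·Var(S) + (ad+bc)·Cov(M, S), with a=4, b=3, c=-5, d=-1.5.
ac·Var(M) = 4·(-5)·31 = -620
bd·Var(S) = 3·(-1.5)·12 = -54
(ad+bc)·Cov(M, S) = (-21)·8 = -168
Cov(V, Q) = -620 + (-54) + (-168) = -842.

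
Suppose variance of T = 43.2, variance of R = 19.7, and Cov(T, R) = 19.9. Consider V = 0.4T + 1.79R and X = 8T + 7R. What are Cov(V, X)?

Cov(V, X) = 725.769

By bilinearity, Cov(V, X) = ac·variance of T + bd·variance of R + (ad+bc)·Cov(T, R), with a=0.4, b=1.79, c=8, d=7.
ac·variance of T = 0.4·8·43.2 = 138.24
bd·variance of R = 1.79·7·19.7 = 246.841
(ad+bc)·Cov(T, R) = (17.12)·19.9 = 340.688
Cov(V, X) = 138.24 + 246.841 + 340.688 = 725.769.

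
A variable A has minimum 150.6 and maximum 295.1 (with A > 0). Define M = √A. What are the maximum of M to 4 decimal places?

√A is increasing on this domain, so max(M) comes from max(A) = 295.1: max(M) = √(295.1) ≈ 17.1785.

max(M) = 17.1785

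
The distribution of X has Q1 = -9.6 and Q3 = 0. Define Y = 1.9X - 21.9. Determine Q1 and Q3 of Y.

Q1(Y) = -40.14, Q3(Y) = -21.9

a = 1.9 > 0: Q1(Y) = a·Q1(X)+b = -40.14, Q3(Y) = a·Q3(X)+b = -21.9.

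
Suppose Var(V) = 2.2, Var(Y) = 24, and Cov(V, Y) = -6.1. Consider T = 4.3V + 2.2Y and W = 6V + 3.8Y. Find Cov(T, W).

By bilinearity, Cov(T, W) = ac·Var(V) + bd·Var(Y) + (ad+bc)·Cov(V, Y), with a=4.3, b=2.2, c=6, d=3.8.
ac·Var(V) = 4.3·6·2.2 = 56.76
bd·Var(Y) = 2.2·3.8·24 = 200.64
(ad+bc)·Cov(V, Y) = (29.54)·(-6.1) = -180.194
Cov(T, W) = 56.76 + 200.64 + (-180.194) = 77.206.

Cov(T, W) = 77.206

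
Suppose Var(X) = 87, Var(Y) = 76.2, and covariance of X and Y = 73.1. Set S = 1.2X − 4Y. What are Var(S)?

Var(S) = a²·Var(X) + b²·Var(Y) + 2ab·covariance of X and Y with a = 1.2, b = -4.
= 1.2²·87 + (-4)²·76.2 + 2·1.2·(-4)·73.1
= 125.28 + 1219.2 + (-701.76) = 642.72.

Var(S) = 642.72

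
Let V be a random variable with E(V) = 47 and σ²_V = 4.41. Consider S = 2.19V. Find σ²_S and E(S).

S = 2.19V is linear with a = 2.19, b = 0.
σ²_S = a²·σ²_V = 2.19²·4.41 = 21.150801.
E(S) = a·E(V) + b = 2.19·47 = 102.93.

σ²_S = 21.150801, E(S) = 102.93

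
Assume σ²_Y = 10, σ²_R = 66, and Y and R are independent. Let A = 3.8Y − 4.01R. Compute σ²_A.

σ²_A = 1205.6866

σ²_A = a²·σ²_Y + b²·σ²_R + 2ab·Cov(Y, R) with a = 3.8, b = -4.01.
Independence gives Cov(Y, R) = 0.
= 3.8²·10 + (-4.01)²·66 + 2·3.8·(-4.01)·0
= 144.4 + 1061.2866 + 0 = 1205.6866.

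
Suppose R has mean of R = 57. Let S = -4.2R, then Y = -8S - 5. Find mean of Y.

mean of S = (-4.2)·57 = -239.4.
mean of Y = (-8)·(-239.4) + (-5) = 1910.2.

mean of Y = 1910.2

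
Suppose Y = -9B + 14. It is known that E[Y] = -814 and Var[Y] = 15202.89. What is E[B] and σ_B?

E[B] = 92, σ_B = 13.7

From Y = -9B + 14: E[Y] = a·E[B] + b, so E[B] = (E[Y] − b)/a = (-814 − 14)/(-9) = 92.
σ_Y = √15202.89 = 123.3.
σ_Y = |a|·σ_B, so σ_B = 123.3/|-9| = 13.7.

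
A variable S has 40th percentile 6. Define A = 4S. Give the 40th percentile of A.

40th percentile of A = 24

Since a = 4 > 0 the transformation is increasing, so the 40th percentile of A = a·(P_{40} of S) + b = 4·6 = 24.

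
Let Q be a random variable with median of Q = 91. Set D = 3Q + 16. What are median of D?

A linear map preserves order up to sign, so median of D = a·median of Q + b = 3·91 + 16 = 289.

median of D = 289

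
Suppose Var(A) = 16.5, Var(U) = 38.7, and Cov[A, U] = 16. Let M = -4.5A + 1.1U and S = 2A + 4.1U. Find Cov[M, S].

Cov[M, S] = -233.963

By bilinearity, Cov[M, S] = ac·Var(A) + bd·Var(U) + (ad+bc)·Cov[A, U], with a=-4.5, b=1.1, c=2, d=4.1.
ac·Var(A) = (-4.5)·2·16.5 = -148.5
bd·Var(U) = 1.1·4.1·38.7 = 174.537
(ad+bc)·Cov[A, U] = (-16.25)·16 = -260
Cov[M, S] = -148.5 + 174.537 + (-260) = -233.963.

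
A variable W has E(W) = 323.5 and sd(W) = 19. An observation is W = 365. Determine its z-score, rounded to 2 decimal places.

z = 2.18

z = (W − E(W)) / sd(W) = (365 − 323.5) / 19 ≈ 2.18.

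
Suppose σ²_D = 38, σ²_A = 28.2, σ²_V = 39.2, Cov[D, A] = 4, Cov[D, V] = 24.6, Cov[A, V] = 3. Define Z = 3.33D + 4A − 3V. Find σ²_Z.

σ²_Z = 768.4302

σ²_Z = a²·σ²_D + b²·σ²_A + c²·σ²_V + 2ab·Cov[D, A] + 2ac·Cov[D, V] + 2bc·Cov[A, V], with a = 3.33, b = 4, c = -3.
= 421.3782 + 451.2 + 352.8 + 106.56 + (-491.508) + (-72)
= 768.4302.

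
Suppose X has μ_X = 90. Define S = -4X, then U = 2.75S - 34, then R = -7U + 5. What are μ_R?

μ_S = (-4)·90 = -360.
μ_U = 2.75·(-360) + (-34) = -1024.
μ_R = (-7)·(-1024) + 5 = 7173.

μ_R = 7173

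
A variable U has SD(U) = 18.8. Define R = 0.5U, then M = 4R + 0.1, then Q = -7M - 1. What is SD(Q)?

SD(R) = |0.5|·18.8 = 9.4.
SD(M) = |4|·9.4 = 37.6.
SD(Q) = |-7|·37.6 = 263.2.

SD(Q) = 263.2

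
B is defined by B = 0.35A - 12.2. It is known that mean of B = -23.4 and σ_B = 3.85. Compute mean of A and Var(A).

mean of A = -32, Var(A) = 121

From B = 0.35A - 12.2: mean of B = a·mean of A + b, so mean of A = (mean of B − b)/a = (-23.4 − (-12.2))/0.35 = -32.
Var(B) = 3.85² = 14.8225.
Var(B) = a²·Var(A), so Var(A) = 14.8225/0.35² = 121.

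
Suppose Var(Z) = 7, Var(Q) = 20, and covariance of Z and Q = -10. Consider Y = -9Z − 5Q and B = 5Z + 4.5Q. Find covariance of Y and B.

covariance of Y and B = -110

By bilinearity, covariance of Y and B = ac·Var(Z) + bd·Var(Q) + (ad+bc)·covariance of Z and Q, with a=-9, b=-5, c=5, d=4.5.
ac·Var(Z) = (-9)·5·7 = -315
bd·Var(Q) = (-5)·4.5·20 = -450
(ad+bc)·covariance of Z and Q = (-65.5)·(-10) = 655
covariance of Y and B = -315 + (-450) + 655 = -110.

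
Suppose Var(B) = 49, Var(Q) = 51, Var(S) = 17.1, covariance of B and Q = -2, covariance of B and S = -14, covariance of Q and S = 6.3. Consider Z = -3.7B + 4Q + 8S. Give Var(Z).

Var(Z) = 3872.41

Var(Z) = a²·Var(B) + b²·Var(Q) + c²·Var(S) + 2ab·covariance of B and Q + 2ac·covariance of B and S + 2bc·covariance of Q and S, with a = -3.7, b = 4, c = 8.
= 670.81 + 816 + 1094.4 + 59.2 + 828.8 + 403.2
= 3872.41.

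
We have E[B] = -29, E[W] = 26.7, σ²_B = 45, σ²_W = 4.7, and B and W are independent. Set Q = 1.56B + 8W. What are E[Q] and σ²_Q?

E[Q] = 1.56·E[B] + 8·E[W] = 1.56·(-29) + 8·26.7 = 168.36.
σ²_Q = a²·σ²_B + b²·σ²_W + 2ab·Cov(B, W) with a = 1.56, b = 8.
Independence gives Cov(B, W) = 0.
= 1.56²·45 + 8²·4.7 + 2·1.56·8·0
= 109.512 + 300.8 + 0 = 410.312.

E[Q] = 168.36, σ²_Q = 410.312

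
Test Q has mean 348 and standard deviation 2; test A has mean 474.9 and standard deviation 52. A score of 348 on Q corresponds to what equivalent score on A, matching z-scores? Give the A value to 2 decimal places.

z = (348 − 348)/2 = 0.
A = 474.9 + z·52 = 474.9 + (348 − 348)·52/2 = 474.90.

A = 474.90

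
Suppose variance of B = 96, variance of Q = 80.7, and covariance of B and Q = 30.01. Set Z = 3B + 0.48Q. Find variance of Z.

variance of Z = 969.02208

variance of Z = a²·variance of B + b²·variance of Q + 2ab·covariance of B and Q with a = 3, b = 0.48.
= 3²·96 + 0.48²·80.7 + 2·3·0.48·30.01
= 864 + 18.59328 + 86.4288 = 969.02208.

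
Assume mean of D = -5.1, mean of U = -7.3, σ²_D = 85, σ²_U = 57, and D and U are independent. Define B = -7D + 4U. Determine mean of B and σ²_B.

mean of B = (-7)·mean of D + 4·mean of U = (-7)·(-5.1) + 4·(-7.3) = 6.5.
σ²_B = a²·σ²_D + b²·σ²_U + 2ab·Cov(D, U) with a = -7, b = 4.
Independence gives Cov(D, U) = 0.
= (-7)²·85 + 4²·57 + 2·(-7)·4·0
= 4165 + 912 + 0 = 5077.

mean of B = 6.5, σ²_B = 5077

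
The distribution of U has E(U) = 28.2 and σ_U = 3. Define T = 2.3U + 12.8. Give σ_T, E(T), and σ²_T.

σ_T = 6.9, E(T) = 77.66, σ²_T = 47.61

T = 2.3U + 12.8 is linear with a = 2.3, b = 12.8.
σ_T = |a|·σ_U = |2.3|·3 = 6.9.
E(T) = a·E(U) + b = 2.3·28.2 + 12.8 = 77.66.
σ²_U = 3² = 9.
σ²_T = a²·σ²_U = 2.3²·9 = 47.61 (the additive constant 12.8 does not affect variance).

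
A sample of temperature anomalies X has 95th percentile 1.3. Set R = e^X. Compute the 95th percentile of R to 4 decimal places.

95th percentile of R = 3.6693

e^X is increasing, so P_{95}(R) = g(P_{95}(X)) ≈ 3.6693.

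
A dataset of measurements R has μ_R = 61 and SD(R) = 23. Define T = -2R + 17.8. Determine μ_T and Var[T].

μ_T = -104.2, Var[T] = 2116

T = -2R + 17.8 is linear with a = -2, b = 17.8.
μ_T = a·μ_R + b = (-2)·61 + 17.8 = -104.2.
Var[R] = 23² = 529.
Var[T] = a²·Var[R] = (-2)²·529 = 2116 (the additive constant 17.8 does not affect variance).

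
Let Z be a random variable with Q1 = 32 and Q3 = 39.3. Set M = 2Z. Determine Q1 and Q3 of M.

a = 2 > 0: Q1(M) = a·Q1(Z)+b = 64, Q3(M) = a·Q3(Z)+b = 78.6.

Q1(M) = 64, Q3(M) = 78.6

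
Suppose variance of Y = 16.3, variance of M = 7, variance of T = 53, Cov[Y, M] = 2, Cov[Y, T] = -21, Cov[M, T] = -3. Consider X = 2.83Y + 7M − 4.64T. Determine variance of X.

variance of X = 2440.24427

variance of X = a²·variance of Y + b²·variance of M + c²·variance of T + 2ab·Cov[Y, M] + 2ac·Cov[Y, T] + 2bc·Cov[M, T], with a = 2.83, b = 7, c = -4.64.
= 130.54507 + 343 + 1141.0688 + 79.24 + 551.5104 + 194.88
= 2440.24427.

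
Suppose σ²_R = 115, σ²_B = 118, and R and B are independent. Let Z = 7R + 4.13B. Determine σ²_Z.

σ²_Z = 7647.7142

σ²_Z = a²·σ²_R + b²·σ²_B + 2ab·Cov[R, B] with a = 7, b = 4.13.
Independence gives Cov[R, B] = 0.
= 7²·115 + 4.13²·118 + 2·7·4.13·0
= 5635 + 2012.7142 + 0 = 7647.7142.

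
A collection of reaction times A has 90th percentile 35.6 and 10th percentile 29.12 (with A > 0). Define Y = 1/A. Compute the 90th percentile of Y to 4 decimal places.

1/A is decreasing on A > 0, so percentile order reverses: P_{90}(Y) uses P_{10}(A) = 29.12.
P_{90}(Y) = 1/29.12 ≈ 0.0343.

90th percentile of Y = 0.0343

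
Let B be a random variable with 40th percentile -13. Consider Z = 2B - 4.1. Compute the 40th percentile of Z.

Since a = 2 > 0 the transformation is increasing, so the 40th percentile of Z = a·(P_{40} of B) + b = 2·(-13) + (-4.1) = -30.1.

40th percentile of Z = -30.1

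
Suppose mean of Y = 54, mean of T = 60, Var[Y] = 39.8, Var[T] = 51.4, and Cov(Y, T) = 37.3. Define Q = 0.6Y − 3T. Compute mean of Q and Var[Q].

mean of Q = -147.6, Var[Q] = 342.648

mean of Q = 0.6·mean of Y + (-3)·mean of T = 0.6·54 + (-3)·60 = -147.6.
Var[Q] = a²·Var[Y] + b²·Var[T] + 2ab·Cov(Y, T) with a = 0.6, b = -3.
= 0.6²·39.8 + (-3)²·51.4 + 2·0.6·(-3)·37.3
= 14.328 + 462.6 + (-134.28) = 342.648.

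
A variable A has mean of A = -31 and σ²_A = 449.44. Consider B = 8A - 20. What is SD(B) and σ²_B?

B = 8A - 20 is linear with a = 8, b = -20.
SD(A) = √449.44 = 21.2.
SD(B) = |a|·SD(A) = |8|·21.2 = 169.6.
σ²_B = a²·σ²_A = 8²·449.44 = 28764.16 (the additive constant -20 does not affect variance).

SD(B) = 169.6, σ²_B = 28764.16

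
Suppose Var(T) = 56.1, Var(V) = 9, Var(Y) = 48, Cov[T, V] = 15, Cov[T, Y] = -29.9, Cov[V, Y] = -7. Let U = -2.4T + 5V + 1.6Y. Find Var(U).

Var(U) = 428.648

Var(U) = a²·Var(T) + b²·Var(V) + c²·Var(Y) + 2ab·Cov[T, V] + 2ac·Cov[T, Y] + 2bc·Cov[V, Y], with a = -2.4, b = 5, c = 1.6.
= 323.136 + 225 + 122.88 + (-360) + 229.632 + (-112)
= 428.648.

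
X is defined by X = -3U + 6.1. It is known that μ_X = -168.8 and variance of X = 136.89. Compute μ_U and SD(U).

μ_U = 58.3, SD(U) = 3.9

From X = -3U + 6.1: μ_X = a·μ_U + b, so μ_U = (μ_X − b)/a = (-168.8 − 6.1)/(-3) = 58.3.
SD(X) = √136.89 = 11.7.
SD(X) = |a|·SD(U), so SD(U) = 11.7/|-3| = 3.9.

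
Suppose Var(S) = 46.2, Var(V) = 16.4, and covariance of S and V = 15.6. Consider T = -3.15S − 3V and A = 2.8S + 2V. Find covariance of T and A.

covariance of T and A = -735.204

By bilinearity, covariance of T and A = ac·Var(S) + bd·Var(V) + (ad+bc)·covariance of S and V, with a=-3.15, b=-3, c=2.8, d=2.
ac·Var(S) = (-3.15)·2.8·46.2 = -407.484
bd·Var(V) = (-3)·2·16.4 = -98.4
(ad+bc)·covariance of S and V = (-14.7)·15.6 = -229.32
covariance of T and A = -407.484 + (-98.4) + (-229.32) = -735.204.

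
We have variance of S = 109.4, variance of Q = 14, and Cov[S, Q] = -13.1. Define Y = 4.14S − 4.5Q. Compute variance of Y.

variance of Y = 2646.67824

variance of Y = a²·variance of S + b²·variance of Q + 2ab·Cov[S, Q] with a = 4.14, b = -4.5.
= 4.14²·109.4 + (-4.5)²·14 + 2·4.14·(-4.5)·(-13.1)
= 1875.07224 + 283.5 + 488.106 = 2646.67824.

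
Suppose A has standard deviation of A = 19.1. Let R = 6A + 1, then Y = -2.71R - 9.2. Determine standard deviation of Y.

standard deviation of R = |6|·19.1 = 114.6.
standard deviation of Y = |-2.71|·114.6 = 310.566.

standard deviation of Y = 310.566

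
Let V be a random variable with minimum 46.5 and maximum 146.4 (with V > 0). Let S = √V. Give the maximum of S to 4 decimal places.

√V is increasing on this domain, so max(S) comes from max(V) = 146.4: max(S) = √(146.4) ≈ 12.0996.

max(S) = 12.0996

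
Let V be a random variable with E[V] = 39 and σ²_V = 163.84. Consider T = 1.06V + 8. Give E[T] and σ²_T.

E[T] = 49.34, σ²_T = 184.090624

T = 1.06V + 8 is linear with a = 1.06, b = 8.
E[T] = a·E[V] + b = 1.06·39 + 8 = 49.34.
σ²_T = a²·σ²_V = 1.06²·163.84 = 184.090624 (the additive constant 8 does not affect variance).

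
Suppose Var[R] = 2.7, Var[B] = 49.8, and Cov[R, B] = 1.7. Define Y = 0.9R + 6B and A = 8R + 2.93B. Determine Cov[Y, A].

By bilinearity, Cov[Y, A] = ac·Var[R] + bd·Var[B] + (ad+bc)·Cov[R, B], with a=0.9, b=6, c=8, d=2.93.
ac·Var[R] = 0.9·8·2.7 = 19.44
bd·Var[B] = 6·2.93·49.8 = 875.484
(ad+bc)·Cov[R, B] = (50.637)·1.7 = 86.0829
Cov[Y, A] = 19.44 + 875.484 + 86.0829 = 981.0069.

Cov[Y, A] = 981.0069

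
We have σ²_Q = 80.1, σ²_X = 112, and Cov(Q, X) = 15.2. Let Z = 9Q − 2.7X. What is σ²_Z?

σ²_Z = a²·σ²_Q + b²·σ²_X + 2ab·Cov(Q, X) with a = 9, b = -2.7.
= 9²·80.1 + (-2.7)²·112 + 2·9·(-2.7)·15.2
= 6488.1 + 816.48 + (-738.72) = 6565.86.

σ²_Z = 6565.86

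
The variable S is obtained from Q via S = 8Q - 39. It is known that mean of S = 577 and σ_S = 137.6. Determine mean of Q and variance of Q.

From S = 8Q - 39: mean of S = a·mean of Q + b, so mean of Q = (mean of S − b)/a = (577 − (-39))/8 = 77.
variance of S = 137.6² = 18933.76.
variance of S = a²·variance of Q, so variance of Q = 18933.76/8² = 295.84.

mean of Q = 77, variance of Q = 295.84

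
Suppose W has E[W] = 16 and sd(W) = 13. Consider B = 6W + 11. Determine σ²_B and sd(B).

σ²_B = 6084, sd(B) = 78

B = 6W + 11 is linear with a = 6, b = 11.
σ²_W = 13² = 169.
σ²_B = a²·σ²_W = 6²·169 = 6084 (the additive constant 11 does not affect variance).
sd(B) = |a|·sd(W) = |6|·13 = 78.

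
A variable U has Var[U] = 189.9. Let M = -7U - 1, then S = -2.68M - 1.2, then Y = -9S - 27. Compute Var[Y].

Var[Y] = 5413468.96944

Var[M] = (-7)²·189.9 = 9305.1.
Var[S] = (-2.68)²·9305.1 = 66832.95024.
Var[Y] = (-9)²·66832.95024 = 5413468.96944.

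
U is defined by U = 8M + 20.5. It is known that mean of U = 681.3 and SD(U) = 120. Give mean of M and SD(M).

mean of M = 82.6, SD(M) = 15

From U = 8M + 20.5: mean of U = a·mean of M + b, so mean of M = (mean of U − b)/a = (681.3 − 20.5)/8 = 82.6.
SD(U) = |a|·SD(M), so SD(M) = 120/|8| = 15.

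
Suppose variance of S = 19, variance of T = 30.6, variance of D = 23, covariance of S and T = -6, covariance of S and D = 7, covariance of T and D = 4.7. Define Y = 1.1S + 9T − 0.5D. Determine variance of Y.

variance of Y = 2338.54

variance of Y = a²·variance of S + b²·variance of T + c²·variance of D + 2ab·covariance of S and T + 2ac·covariance of S and D + 2bc·covariance of T and D, with a = 1.1, b = 9, c = -0.5.
= 22.99 + 2478.6 + 5.75 + (-118.8) + (-7.7) + (-42.3)
= 2338.54.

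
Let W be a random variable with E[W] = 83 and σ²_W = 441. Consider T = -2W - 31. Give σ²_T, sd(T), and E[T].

σ²_T = 1764, sd(T) = 42, E[T] = -197

T = -2W - 31 is linear with a = -2, b = -31.
σ²_T = a²·σ²_W = (-2)²·441 = 1764 (the additive constant -31 does not affect variance).
sd(W) = √441 = 21.
sd(T) = |a|·sd(W) = |-2|·21 = 42.
E[T] = a·E[W] + b = (-2)·83 + (-31) = -197.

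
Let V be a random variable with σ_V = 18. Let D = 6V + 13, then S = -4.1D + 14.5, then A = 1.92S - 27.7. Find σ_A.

σ_A = 850.176

σ_D = |6|·18 = 108.
σ_S = |-4.1|·108 = 442.8.
σ_A = |1.92|·442.8 = 850.176.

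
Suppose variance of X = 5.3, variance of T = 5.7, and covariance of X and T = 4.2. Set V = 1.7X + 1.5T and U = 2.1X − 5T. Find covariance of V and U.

covariance of V and U = -46.299

By bilinearity, covariance of V and U = ac·variance of X + bd·variance of T + (ad+bc)·covariance of X and T, with a=1.7, b=1.5, c=2.1, d=-5.
ac·variance of X = 1.7·2.1·5.3 = 18.921
bd·variance of T = 1.5·(-5)·5.7 = -42.75
(ad+bc)·covariance of X and T = (-5.35)·4.2 = -22.47
covariance of V and U = 18.921 + (-42.75) + (-22.47) = -46.299.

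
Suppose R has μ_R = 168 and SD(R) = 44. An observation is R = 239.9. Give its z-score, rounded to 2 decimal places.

z = 1.63

z = (R − μ_R) / SD(R) = (239.9 − 168) / 44 ≈ 1.63.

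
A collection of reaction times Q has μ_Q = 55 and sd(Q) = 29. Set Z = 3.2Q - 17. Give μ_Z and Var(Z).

Z = 3.2Q - 17 is linear with a = 3.2, b = -17.
μ_Z = a·μ_Q + b = 3.2·55 + (-17) = 159.
Var(Q) = 29² = 841.
Var(Z) = a²·Var(Q) = 3.2²·841 = 8611.84 (the additive constant -17 does not affect variance).

μ_Z = 159, Var(Z) = 8611.84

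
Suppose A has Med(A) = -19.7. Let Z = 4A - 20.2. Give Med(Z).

A linear map preserves order up to sign, so Med(Z) = a·Med(A) + b = 4·(-19.7) + (-20.2) = -99.

Med(Z) = -99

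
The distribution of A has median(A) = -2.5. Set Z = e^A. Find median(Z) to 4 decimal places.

e^A is monotone on this domain, so median(Z) = exp(-2.5) ≈ 0.0821.

median(Z) = 0.0821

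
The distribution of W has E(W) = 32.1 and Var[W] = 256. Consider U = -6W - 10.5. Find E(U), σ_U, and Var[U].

U = -6W - 10.5 is linear with a = -6, b = -10.5.
E(U) = a·E(W) + b = (-6)·32.1 + (-10.5) = -203.1.
σ_W = √256 = 16.
σ_U = |a|·σ_W = |-6|·16 = 96.
Var[U] = a²·Var[W] = (-6)²·256 = 9216 (the additive constant -10.5 does not affect variance).

E(U) = -203.1, σ_U = 96, Var[U] = 9216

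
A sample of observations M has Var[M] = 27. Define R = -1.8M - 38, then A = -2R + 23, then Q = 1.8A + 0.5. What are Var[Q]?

Var[R] = (-1.8)²·27 = 87.48.
Var[A] = (-2)²·87.48 = 349.92.
Var[Q] = 1.8²·349.92 = 1133.7408.

Var[Q] = 1133.7408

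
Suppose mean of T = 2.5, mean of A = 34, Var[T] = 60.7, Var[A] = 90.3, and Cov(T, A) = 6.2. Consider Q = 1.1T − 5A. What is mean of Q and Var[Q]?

mean of Q = 1.1·mean of T + (-5)·mean of A = 1.1·2.5 + (-5)·34 = -167.25.
Var[Q] = a²·Var[T] + b²·Var[A] + 2ab·Cov(T, A) with a = 1.1, b = -5.
= 1.1²·60.7 + (-5)²·90.3 + 2·1.1·(-5)·6.2
= 73.447 + 2257.5 + (-68.2) = 2262.747.

mean of Q = -167.25, Var[Q] = 2262.747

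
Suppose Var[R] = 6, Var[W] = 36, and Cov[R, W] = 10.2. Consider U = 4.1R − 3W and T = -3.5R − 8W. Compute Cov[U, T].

Cov[U, T] = 550.44

By bilinearity, Cov[U, T] = ac·Var[R] + bd·Var[W] + (ad+bc)·Cov[R, W], with a=4.1, b=-3, c=-3.5, d=-8.
ac·Var[R] = 4.1·(-3.5)·6 = -86.1
bd·Var[W] = (-3)·(-8)·36 = 864
(ad+bc)·Cov[R, W] = (-22.3)·10.2 = -227.46
Cov[U, T] = -86.1 + 864 + (-227.46) = 550.44.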